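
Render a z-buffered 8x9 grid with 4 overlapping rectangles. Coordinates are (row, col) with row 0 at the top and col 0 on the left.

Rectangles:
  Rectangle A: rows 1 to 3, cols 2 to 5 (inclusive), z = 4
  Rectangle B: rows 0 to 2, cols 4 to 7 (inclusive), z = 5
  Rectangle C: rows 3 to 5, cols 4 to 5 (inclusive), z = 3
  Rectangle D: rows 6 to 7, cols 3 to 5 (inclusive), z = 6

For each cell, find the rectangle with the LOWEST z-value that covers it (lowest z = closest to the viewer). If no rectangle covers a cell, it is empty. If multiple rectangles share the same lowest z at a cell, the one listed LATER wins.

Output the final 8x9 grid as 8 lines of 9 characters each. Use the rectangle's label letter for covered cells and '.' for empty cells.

....BBBB.
..AAAABB.
..AAAABB.
..AACC...
....CC...
....CC...
...DDD...
...DDD...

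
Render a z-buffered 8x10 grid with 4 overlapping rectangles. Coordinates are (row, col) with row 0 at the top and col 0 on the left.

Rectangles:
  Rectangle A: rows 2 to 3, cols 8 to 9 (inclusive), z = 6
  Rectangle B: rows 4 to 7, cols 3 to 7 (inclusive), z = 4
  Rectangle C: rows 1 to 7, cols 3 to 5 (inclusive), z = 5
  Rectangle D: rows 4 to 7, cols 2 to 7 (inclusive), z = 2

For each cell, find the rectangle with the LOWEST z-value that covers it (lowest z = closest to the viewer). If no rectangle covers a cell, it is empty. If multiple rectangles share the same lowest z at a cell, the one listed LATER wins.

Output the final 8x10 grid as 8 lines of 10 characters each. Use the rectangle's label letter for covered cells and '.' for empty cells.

..........
...CCC....
...CCC..AA
...CCC..AA
..DDDDDD..
..DDDDDD..
..DDDDDD..
..DDDDDD..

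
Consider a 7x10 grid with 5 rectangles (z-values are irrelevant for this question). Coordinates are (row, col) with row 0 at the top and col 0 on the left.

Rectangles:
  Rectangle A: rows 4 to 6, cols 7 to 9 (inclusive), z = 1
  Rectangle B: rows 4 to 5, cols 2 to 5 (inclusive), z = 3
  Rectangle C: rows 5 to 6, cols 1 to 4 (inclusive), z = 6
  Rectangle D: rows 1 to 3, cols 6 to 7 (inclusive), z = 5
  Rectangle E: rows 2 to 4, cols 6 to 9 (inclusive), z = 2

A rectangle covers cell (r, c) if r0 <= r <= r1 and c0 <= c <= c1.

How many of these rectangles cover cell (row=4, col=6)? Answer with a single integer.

Check cell (4,6):
  A: rows 4-6 cols 7-9 -> outside (col miss)
  B: rows 4-5 cols 2-5 -> outside (col miss)
  C: rows 5-6 cols 1-4 -> outside (row miss)
  D: rows 1-3 cols 6-7 -> outside (row miss)
  E: rows 2-4 cols 6-9 -> covers
Count covering = 1

Answer: 1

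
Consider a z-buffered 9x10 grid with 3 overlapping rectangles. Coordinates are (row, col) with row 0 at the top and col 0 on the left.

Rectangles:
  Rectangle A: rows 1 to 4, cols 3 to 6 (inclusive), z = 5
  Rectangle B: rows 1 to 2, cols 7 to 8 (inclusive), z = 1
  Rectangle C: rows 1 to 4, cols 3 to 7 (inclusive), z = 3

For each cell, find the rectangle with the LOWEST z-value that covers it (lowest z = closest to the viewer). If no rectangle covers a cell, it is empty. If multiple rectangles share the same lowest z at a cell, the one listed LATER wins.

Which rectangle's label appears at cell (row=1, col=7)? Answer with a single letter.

Check cell (1,7):
  A: rows 1-4 cols 3-6 -> outside (col miss)
  B: rows 1-2 cols 7-8 z=1 -> covers; best now B (z=1)
  C: rows 1-4 cols 3-7 z=3 -> covers; best now B (z=1)
Winner: B at z=1

Answer: B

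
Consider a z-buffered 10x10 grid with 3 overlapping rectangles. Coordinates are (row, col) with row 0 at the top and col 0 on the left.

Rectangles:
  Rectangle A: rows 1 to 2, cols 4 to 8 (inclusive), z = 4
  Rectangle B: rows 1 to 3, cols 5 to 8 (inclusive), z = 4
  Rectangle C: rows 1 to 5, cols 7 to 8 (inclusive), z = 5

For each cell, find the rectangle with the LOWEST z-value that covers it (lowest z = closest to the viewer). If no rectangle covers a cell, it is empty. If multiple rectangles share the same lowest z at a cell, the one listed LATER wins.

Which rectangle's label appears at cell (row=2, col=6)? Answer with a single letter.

Answer: B

Derivation:
Check cell (2,6):
  A: rows 1-2 cols 4-8 z=4 -> covers; best now A (z=4)
  B: rows 1-3 cols 5-8 z=4 -> covers; best now B (z=4)
  C: rows 1-5 cols 7-8 -> outside (col miss)
Winner: B at z=4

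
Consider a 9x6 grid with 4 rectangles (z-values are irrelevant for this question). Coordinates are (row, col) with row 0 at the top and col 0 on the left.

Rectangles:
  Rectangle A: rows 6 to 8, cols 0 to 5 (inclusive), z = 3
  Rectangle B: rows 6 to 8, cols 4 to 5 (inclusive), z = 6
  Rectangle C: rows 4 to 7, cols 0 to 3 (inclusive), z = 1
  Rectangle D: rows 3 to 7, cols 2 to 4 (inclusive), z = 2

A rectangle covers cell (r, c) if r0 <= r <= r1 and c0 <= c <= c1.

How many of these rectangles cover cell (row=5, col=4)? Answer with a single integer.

Answer: 1

Derivation:
Check cell (5,4):
  A: rows 6-8 cols 0-5 -> outside (row miss)
  B: rows 6-8 cols 4-5 -> outside (row miss)
  C: rows 4-7 cols 0-3 -> outside (col miss)
  D: rows 3-7 cols 2-4 -> covers
Count covering = 1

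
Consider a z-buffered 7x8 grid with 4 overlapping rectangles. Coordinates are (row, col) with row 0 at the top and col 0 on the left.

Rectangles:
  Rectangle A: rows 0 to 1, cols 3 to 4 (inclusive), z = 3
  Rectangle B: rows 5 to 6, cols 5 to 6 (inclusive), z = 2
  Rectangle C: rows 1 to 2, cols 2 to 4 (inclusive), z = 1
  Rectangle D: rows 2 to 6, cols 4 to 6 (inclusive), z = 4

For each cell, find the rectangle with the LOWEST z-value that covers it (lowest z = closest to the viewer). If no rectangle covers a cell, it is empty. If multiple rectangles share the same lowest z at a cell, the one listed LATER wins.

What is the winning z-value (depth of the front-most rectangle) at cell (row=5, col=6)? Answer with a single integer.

Answer: 2

Derivation:
Check cell (5,6):
  A: rows 0-1 cols 3-4 -> outside (row miss)
  B: rows 5-6 cols 5-6 z=2 -> covers; best now B (z=2)
  C: rows 1-2 cols 2-4 -> outside (row miss)
  D: rows 2-6 cols 4-6 z=4 -> covers; best now B (z=2)
Winner: B at z=2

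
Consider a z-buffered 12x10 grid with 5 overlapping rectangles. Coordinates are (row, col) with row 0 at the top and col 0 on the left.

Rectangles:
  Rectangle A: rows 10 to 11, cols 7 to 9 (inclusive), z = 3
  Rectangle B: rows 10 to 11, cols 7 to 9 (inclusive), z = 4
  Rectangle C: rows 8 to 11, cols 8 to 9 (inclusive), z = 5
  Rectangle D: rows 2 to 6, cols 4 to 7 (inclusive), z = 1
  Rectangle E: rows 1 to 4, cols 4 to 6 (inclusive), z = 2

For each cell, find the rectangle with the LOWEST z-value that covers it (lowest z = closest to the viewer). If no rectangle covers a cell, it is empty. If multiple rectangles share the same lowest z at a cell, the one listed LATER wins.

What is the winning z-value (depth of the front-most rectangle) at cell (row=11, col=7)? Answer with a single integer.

Check cell (11,7):
  A: rows 10-11 cols 7-9 z=3 -> covers; best now A (z=3)
  B: rows 10-11 cols 7-9 z=4 -> covers; best now A (z=3)
  C: rows 8-11 cols 8-9 -> outside (col miss)
  D: rows 2-6 cols 4-7 -> outside (row miss)
  E: rows 1-4 cols 4-6 -> outside (row miss)
Winner: A at z=3

Answer: 3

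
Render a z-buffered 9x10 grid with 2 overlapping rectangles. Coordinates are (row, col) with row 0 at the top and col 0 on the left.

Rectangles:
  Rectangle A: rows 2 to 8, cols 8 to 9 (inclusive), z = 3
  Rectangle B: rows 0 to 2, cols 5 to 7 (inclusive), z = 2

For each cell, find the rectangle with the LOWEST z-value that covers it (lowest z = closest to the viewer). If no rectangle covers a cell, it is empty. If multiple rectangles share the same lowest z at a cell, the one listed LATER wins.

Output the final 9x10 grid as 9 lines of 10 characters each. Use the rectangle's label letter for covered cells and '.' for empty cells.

.....BBB..
.....BBB..
.....BBBAA
........AA
........AA
........AA
........AA
........AA
........AA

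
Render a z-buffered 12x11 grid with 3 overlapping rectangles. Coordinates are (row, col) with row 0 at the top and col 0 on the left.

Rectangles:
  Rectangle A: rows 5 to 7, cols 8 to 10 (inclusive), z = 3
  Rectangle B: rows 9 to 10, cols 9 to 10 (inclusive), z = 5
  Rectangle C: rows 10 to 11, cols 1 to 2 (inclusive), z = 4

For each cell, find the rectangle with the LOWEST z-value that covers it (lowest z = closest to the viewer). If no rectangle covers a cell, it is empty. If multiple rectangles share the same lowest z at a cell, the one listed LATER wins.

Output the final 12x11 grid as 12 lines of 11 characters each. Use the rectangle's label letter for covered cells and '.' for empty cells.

...........
...........
...........
...........
...........
........AAA
........AAA
........AAA
...........
.........BB
.CC......BB
.CC........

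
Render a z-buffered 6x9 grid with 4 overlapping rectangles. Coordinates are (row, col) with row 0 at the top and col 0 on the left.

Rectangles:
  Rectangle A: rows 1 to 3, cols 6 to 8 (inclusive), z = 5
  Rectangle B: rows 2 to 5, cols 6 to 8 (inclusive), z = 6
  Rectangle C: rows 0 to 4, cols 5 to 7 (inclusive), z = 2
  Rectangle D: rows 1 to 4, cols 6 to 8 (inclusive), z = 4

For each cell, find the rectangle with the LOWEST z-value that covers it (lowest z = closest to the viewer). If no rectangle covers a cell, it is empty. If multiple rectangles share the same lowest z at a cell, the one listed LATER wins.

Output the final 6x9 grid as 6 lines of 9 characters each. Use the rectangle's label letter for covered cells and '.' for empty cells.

.....CCC.
.....CCCD
.....CCCD
.....CCCD
.....CCCD
......BBB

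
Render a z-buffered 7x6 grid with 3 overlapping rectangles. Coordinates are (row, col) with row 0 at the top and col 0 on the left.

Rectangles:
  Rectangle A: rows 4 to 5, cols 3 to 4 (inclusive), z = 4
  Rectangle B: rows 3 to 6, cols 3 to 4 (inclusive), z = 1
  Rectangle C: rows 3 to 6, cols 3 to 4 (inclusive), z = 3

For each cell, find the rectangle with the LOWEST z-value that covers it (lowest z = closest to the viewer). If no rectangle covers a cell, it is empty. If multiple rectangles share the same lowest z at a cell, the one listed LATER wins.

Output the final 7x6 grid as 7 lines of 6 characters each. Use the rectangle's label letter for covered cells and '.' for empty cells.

......
......
......
...BB.
...BB.
...BB.
...BB.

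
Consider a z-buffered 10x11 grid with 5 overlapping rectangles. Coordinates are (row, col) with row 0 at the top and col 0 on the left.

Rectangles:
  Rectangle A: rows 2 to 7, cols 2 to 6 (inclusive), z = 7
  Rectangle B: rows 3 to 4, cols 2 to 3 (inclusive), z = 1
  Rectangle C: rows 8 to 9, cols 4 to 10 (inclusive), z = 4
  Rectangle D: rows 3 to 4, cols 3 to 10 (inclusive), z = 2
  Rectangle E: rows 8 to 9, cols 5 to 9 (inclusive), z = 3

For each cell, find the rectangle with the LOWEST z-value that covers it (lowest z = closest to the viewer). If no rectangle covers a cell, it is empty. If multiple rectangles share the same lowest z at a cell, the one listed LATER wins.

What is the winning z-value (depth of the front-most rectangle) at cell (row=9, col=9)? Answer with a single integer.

Answer: 3

Derivation:
Check cell (9,9):
  A: rows 2-7 cols 2-6 -> outside (row miss)
  B: rows 3-4 cols 2-3 -> outside (row miss)
  C: rows 8-9 cols 4-10 z=4 -> covers; best now C (z=4)
  D: rows 3-4 cols 3-10 -> outside (row miss)
  E: rows 8-9 cols 5-9 z=3 -> covers; best now E (z=3)
Winner: E at z=3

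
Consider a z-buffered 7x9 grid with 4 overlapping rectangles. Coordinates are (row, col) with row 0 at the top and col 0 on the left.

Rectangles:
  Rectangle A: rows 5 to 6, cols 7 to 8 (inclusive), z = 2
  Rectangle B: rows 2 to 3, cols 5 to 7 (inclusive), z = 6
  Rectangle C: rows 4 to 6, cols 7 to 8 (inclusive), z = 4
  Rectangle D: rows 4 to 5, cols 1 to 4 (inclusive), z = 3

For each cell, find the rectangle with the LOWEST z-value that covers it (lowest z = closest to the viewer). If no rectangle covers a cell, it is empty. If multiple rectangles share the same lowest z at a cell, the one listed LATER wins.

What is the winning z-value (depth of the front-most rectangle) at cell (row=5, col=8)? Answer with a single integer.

Check cell (5,8):
  A: rows 5-6 cols 7-8 z=2 -> covers; best now A (z=2)
  B: rows 2-3 cols 5-7 -> outside (row miss)
  C: rows 4-6 cols 7-8 z=4 -> covers; best now A (z=2)
  D: rows 4-5 cols 1-4 -> outside (col miss)
Winner: A at z=2

Answer: 2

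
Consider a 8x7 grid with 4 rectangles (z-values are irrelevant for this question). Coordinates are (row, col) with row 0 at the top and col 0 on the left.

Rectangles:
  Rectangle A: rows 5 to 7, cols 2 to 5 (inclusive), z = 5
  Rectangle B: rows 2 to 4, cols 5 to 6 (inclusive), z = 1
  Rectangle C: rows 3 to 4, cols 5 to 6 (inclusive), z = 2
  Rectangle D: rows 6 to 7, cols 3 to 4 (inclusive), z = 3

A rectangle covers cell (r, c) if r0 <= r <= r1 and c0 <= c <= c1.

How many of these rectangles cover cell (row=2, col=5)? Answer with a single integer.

Check cell (2,5):
  A: rows 5-7 cols 2-5 -> outside (row miss)
  B: rows 2-4 cols 5-6 -> covers
  C: rows 3-4 cols 5-6 -> outside (row miss)
  D: rows 6-7 cols 3-4 -> outside (row miss)
Count covering = 1

Answer: 1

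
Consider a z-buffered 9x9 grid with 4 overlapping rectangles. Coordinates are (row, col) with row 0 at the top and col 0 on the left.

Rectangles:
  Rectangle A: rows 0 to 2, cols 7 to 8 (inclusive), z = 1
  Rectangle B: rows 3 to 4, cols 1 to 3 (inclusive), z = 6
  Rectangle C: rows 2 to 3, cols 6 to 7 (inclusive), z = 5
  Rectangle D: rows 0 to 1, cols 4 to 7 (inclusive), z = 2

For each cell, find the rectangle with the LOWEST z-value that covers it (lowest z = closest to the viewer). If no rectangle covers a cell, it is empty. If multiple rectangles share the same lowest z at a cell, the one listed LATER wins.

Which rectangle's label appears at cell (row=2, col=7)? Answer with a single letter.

Answer: A

Derivation:
Check cell (2,7):
  A: rows 0-2 cols 7-8 z=1 -> covers; best now A (z=1)
  B: rows 3-4 cols 1-3 -> outside (row miss)
  C: rows 2-3 cols 6-7 z=5 -> covers; best now A (z=1)
  D: rows 0-1 cols 4-7 -> outside (row miss)
Winner: A at z=1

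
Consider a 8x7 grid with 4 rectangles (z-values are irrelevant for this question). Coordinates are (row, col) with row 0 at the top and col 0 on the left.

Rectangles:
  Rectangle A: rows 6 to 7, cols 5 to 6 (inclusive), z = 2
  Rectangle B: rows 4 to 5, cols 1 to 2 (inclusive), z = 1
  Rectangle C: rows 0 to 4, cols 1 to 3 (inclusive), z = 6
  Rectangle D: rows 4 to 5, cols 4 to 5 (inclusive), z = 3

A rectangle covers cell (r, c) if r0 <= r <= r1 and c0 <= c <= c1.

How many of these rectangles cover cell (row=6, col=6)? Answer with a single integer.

Check cell (6,6):
  A: rows 6-7 cols 5-6 -> covers
  B: rows 4-5 cols 1-2 -> outside (row miss)
  C: rows 0-4 cols 1-3 -> outside (row miss)
  D: rows 4-5 cols 4-5 -> outside (row miss)
Count covering = 1

Answer: 1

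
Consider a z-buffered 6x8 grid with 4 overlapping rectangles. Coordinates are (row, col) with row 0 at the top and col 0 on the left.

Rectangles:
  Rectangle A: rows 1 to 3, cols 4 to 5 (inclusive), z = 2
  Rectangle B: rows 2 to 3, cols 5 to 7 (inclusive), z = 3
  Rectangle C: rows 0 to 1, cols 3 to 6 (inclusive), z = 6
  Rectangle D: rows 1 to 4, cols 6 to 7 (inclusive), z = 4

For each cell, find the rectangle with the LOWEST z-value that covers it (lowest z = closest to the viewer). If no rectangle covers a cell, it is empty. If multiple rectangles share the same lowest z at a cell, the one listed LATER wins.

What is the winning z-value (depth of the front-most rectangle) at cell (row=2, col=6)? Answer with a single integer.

Answer: 3

Derivation:
Check cell (2,6):
  A: rows 1-3 cols 4-5 -> outside (col miss)
  B: rows 2-3 cols 5-7 z=3 -> covers; best now B (z=3)
  C: rows 0-1 cols 3-6 -> outside (row miss)
  D: rows 1-4 cols 6-7 z=4 -> covers; best now B (z=3)
Winner: B at z=3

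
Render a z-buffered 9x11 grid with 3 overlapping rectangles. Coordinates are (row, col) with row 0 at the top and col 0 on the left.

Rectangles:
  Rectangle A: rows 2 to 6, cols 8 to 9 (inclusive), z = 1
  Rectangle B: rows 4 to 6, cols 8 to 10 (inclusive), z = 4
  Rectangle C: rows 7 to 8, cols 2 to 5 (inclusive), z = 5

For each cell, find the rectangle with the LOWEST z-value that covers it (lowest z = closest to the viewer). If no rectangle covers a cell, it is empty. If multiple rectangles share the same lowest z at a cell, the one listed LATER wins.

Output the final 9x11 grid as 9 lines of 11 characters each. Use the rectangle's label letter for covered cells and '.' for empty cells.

...........
...........
........AA.
........AA.
........AAB
........AAB
........AAB
..CCCC.....
..CCCC.....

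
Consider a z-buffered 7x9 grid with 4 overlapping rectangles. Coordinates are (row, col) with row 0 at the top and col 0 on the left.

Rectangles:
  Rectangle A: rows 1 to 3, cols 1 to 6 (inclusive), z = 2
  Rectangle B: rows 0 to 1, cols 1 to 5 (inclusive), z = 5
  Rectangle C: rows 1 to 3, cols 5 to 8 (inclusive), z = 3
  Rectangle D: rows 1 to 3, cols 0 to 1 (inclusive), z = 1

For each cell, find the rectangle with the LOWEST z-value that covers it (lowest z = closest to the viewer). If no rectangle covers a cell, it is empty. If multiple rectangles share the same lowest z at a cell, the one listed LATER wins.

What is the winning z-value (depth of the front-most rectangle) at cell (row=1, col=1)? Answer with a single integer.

Check cell (1,1):
  A: rows 1-3 cols 1-6 z=2 -> covers; best now A (z=2)
  B: rows 0-1 cols 1-5 z=5 -> covers; best now A (z=2)
  C: rows 1-3 cols 5-8 -> outside (col miss)
  D: rows 1-3 cols 0-1 z=1 -> covers; best now D (z=1)
Winner: D at z=1

Answer: 1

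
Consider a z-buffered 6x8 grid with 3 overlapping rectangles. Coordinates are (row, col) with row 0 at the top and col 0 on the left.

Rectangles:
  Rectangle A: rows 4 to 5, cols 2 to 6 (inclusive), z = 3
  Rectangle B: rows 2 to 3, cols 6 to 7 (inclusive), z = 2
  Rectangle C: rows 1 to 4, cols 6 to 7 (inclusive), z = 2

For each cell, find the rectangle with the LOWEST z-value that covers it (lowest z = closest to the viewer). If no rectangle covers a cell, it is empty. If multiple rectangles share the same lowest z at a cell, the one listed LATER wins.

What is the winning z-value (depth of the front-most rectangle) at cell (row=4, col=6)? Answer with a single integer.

Check cell (4,6):
  A: rows 4-5 cols 2-6 z=3 -> covers; best now A (z=3)
  B: rows 2-3 cols 6-7 -> outside (row miss)
  C: rows 1-4 cols 6-7 z=2 -> covers; best now C (z=2)
Winner: C at z=2

Answer: 2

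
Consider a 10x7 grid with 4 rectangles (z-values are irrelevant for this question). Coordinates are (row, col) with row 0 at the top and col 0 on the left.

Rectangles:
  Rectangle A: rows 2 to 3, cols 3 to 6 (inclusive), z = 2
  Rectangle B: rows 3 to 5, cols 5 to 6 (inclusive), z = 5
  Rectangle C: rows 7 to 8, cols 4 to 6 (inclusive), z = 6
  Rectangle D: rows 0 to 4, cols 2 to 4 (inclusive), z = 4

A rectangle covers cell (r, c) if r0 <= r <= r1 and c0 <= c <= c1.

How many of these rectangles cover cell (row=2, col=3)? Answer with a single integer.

Answer: 2

Derivation:
Check cell (2,3):
  A: rows 2-3 cols 3-6 -> covers
  B: rows 3-5 cols 5-6 -> outside (row miss)
  C: rows 7-8 cols 4-6 -> outside (row miss)
  D: rows 0-4 cols 2-4 -> covers
Count covering = 2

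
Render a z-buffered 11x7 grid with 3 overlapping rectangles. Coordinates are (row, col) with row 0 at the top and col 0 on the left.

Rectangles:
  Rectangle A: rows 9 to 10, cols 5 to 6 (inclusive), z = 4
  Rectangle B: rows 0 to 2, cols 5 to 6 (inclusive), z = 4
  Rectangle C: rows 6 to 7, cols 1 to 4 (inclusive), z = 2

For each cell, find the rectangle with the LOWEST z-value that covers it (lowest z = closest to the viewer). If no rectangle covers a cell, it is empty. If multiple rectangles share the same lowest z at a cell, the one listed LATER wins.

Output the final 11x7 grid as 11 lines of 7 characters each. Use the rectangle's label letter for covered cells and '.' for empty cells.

.....BB
.....BB
.....BB
.......
.......
.......
.CCCC..
.CCCC..
.......
.....AA
.....AA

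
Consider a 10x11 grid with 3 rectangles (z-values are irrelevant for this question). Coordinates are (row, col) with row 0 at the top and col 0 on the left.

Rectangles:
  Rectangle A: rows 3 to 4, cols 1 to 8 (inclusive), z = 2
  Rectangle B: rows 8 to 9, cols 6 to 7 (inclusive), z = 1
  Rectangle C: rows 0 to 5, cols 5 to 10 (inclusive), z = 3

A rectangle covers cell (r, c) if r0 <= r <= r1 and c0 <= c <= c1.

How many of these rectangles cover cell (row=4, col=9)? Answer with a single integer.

Answer: 1

Derivation:
Check cell (4,9):
  A: rows 3-4 cols 1-8 -> outside (col miss)
  B: rows 8-9 cols 6-7 -> outside (row miss)
  C: rows 0-5 cols 5-10 -> covers
Count covering = 1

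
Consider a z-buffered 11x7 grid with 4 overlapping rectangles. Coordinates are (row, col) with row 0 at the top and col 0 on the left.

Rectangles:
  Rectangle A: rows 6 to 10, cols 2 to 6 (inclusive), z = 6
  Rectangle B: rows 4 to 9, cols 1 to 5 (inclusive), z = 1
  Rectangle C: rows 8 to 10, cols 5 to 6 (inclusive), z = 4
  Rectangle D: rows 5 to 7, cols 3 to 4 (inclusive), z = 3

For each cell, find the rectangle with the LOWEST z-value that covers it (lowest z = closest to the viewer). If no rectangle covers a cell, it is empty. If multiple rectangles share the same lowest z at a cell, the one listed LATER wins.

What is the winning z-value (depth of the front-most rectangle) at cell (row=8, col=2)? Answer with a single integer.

Answer: 1

Derivation:
Check cell (8,2):
  A: rows 6-10 cols 2-6 z=6 -> covers; best now A (z=6)
  B: rows 4-9 cols 1-5 z=1 -> covers; best now B (z=1)
  C: rows 8-10 cols 5-6 -> outside (col miss)
  D: rows 5-7 cols 3-4 -> outside (row miss)
Winner: B at z=1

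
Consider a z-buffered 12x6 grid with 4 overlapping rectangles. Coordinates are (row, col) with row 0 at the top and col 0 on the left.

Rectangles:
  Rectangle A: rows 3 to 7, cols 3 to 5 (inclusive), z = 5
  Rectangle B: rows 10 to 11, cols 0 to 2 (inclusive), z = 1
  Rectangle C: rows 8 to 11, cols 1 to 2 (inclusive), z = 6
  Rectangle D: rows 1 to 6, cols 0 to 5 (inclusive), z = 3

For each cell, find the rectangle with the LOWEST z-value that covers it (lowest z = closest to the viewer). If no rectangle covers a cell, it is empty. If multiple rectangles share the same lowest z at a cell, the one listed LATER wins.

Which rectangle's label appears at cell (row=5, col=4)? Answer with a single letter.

Check cell (5,4):
  A: rows 3-7 cols 3-5 z=5 -> covers; best now A (z=5)
  B: rows 10-11 cols 0-2 -> outside (row miss)
  C: rows 8-11 cols 1-2 -> outside (row miss)
  D: rows 1-6 cols 0-5 z=3 -> covers; best now D (z=3)
Winner: D at z=3

Answer: D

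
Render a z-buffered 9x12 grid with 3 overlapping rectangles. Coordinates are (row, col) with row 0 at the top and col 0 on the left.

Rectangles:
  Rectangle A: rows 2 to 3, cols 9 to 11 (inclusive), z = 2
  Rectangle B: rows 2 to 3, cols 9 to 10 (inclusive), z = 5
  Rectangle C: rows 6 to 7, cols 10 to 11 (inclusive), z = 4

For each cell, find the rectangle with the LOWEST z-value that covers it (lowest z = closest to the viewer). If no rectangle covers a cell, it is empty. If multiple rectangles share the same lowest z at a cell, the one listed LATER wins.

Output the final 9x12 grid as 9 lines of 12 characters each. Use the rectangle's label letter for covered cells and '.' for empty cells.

............
............
.........AAA
.........AAA
............
............
..........CC
..........CC
............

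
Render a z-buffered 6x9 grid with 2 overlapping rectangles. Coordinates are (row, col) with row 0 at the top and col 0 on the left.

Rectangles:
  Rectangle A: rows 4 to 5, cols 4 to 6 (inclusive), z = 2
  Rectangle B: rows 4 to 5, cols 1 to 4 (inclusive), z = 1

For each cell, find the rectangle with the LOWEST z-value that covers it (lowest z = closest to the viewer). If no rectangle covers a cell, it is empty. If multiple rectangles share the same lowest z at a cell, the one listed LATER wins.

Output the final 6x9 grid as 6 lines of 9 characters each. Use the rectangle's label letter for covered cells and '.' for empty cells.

.........
.........
.........
.........
.BBBBAA..
.BBBBAA..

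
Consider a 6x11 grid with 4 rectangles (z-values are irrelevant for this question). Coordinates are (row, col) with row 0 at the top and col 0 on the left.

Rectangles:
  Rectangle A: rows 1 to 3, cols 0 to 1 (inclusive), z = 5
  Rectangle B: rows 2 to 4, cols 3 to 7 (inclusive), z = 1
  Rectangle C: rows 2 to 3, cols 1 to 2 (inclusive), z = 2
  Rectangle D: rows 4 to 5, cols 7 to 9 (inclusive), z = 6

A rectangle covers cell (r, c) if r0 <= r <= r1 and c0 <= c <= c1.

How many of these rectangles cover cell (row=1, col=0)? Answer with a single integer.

Answer: 1

Derivation:
Check cell (1,0):
  A: rows 1-3 cols 0-1 -> covers
  B: rows 2-4 cols 3-7 -> outside (row miss)
  C: rows 2-3 cols 1-2 -> outside (row miss)
  D: rows 4-5 cols 7-9 -> outside (row miss)
Count covering = 1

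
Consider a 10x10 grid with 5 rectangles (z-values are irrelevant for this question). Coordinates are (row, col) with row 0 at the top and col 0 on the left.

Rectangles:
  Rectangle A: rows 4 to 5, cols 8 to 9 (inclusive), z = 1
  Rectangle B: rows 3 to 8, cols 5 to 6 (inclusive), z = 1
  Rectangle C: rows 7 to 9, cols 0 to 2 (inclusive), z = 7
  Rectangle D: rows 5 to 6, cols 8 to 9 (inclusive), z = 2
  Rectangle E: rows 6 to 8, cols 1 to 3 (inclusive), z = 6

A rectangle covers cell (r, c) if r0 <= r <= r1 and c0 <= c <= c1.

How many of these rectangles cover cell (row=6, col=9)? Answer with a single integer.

Check cell (6,9):
  A: rows 4-5 cols 8-9 -> outside (row miss)
  B: rows 3-8 cols 5-6 -> outside (col miss)
  C: rows 7-9 cols 0-2 -> outside (row miss)
  D: rows 5-6 cols 8-9 -> covers
  E: rows 6-8 cols 1-3 -> outside (col miss)
Count covering = 1

Answer: 1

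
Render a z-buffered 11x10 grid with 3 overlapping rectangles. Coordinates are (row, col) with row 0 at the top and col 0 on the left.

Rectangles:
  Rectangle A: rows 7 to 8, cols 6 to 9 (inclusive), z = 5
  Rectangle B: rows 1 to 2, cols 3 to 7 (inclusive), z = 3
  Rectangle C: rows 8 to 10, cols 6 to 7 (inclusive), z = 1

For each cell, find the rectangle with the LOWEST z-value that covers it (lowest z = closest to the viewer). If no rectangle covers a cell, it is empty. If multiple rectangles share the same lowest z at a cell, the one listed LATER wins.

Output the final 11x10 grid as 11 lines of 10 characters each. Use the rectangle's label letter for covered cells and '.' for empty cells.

..........
...BBBBB..
...BBBBB..
..........
..........
..........
..........
......AAAA
......CCAA
......CC..
......CC..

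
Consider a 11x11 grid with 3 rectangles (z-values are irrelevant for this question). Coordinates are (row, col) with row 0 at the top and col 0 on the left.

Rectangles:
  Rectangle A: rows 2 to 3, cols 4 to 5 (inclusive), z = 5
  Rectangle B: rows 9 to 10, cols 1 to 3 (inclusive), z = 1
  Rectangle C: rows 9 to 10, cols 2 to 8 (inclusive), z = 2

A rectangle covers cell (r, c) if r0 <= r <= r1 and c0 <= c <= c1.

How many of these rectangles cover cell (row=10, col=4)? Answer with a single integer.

Check cell (10,4):
  A: rows 2-3 cols 4-5 -> outside (row miss)
  B: rows 9-10 cols 1-3 -> outside (col miss)
  C: rows 9-10 cols 2-8 -> covers
Count covering = 1

Answer: 1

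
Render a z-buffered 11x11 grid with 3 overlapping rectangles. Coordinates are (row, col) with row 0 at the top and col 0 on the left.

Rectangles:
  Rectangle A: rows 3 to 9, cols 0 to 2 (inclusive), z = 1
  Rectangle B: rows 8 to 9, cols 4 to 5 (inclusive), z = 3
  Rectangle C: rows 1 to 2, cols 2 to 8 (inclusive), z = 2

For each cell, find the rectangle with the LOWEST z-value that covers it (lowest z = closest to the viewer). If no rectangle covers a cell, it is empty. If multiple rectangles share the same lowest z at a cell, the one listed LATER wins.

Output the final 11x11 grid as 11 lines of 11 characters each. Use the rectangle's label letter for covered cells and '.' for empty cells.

...........
..CCCCCCC..
..CCCCCCC..
AAA........
AAA........
AAA........
AAA........
AAA........
AAA.BB.....
AAA.BB.....
...........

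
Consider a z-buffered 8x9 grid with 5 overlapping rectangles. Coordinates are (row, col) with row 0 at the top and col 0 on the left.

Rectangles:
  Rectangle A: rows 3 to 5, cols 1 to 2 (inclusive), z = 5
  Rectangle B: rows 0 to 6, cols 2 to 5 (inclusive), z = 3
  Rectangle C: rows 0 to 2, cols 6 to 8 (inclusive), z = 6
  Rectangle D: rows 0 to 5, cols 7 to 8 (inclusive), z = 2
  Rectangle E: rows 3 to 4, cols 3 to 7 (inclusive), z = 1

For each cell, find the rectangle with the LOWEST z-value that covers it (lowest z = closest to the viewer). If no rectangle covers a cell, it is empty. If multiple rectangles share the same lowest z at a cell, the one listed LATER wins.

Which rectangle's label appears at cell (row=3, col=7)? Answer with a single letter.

Answer: E

Derivation:
Check cell (3,7):
  A: rows 3-5 cols 1-2 -> outside (col miss)
  B: rows 0-6 cols 2-5 -> outside (col miss)
  C: rows 0-2 cols 6-8 -> outside (row miss)
  D: rows 0-5 cols 7-8 z=2 -> covers; best now D (z=2)
  E: rows 3-4 cols 3-7 z=1 -> covers; best now E (z=1)
Winner: E at z=1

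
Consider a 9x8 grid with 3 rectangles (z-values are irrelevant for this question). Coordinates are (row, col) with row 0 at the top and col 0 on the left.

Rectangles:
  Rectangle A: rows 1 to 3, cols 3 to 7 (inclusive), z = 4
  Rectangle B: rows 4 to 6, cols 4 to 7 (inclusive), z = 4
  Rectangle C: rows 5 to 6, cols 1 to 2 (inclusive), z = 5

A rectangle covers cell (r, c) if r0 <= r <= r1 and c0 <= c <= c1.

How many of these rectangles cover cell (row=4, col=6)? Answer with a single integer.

Answer: 1

Derivation:
Check cell (4,6):
  A: rows 1-3 cols 3-7 -> outside (row miss)
  B: rows 4-6 cols 4-7 -> covers
  C: rows 5-6 cols 1-2 -> outside (row miss)
Count covering = 1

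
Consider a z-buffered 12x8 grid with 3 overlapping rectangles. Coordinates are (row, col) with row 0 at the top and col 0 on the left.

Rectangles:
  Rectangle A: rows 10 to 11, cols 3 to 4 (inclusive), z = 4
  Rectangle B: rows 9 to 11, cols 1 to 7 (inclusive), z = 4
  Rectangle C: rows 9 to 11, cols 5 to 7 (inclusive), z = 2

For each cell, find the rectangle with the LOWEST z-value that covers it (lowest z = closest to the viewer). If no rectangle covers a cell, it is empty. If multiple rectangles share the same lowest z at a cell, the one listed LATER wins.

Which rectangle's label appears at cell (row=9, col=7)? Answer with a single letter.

Answer: C

Derivation:
Check cell (9,7):
  A: rows 10-11 cols 3-4 -> outside (row miss)
  B: rows 9-11 cols 1-7 z=4 -> covers; best now B (z=4)
  C: rows 9-11 cols 5-7 z=2 -> covers; best now C (z=2)
Winner: C at z=2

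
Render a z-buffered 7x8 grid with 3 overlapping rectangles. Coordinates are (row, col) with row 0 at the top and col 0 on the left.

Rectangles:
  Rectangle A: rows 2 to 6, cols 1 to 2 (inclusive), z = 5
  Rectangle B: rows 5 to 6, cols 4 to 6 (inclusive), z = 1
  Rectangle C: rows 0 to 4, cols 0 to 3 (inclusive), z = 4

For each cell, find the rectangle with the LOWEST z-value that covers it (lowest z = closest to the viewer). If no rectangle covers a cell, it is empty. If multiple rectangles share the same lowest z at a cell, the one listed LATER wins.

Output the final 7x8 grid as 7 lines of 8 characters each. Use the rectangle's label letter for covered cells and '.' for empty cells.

CCCC....
CCCC....
CCCC....
CCCC....
CCCC....
.AA.BBB.
.AA.BBB.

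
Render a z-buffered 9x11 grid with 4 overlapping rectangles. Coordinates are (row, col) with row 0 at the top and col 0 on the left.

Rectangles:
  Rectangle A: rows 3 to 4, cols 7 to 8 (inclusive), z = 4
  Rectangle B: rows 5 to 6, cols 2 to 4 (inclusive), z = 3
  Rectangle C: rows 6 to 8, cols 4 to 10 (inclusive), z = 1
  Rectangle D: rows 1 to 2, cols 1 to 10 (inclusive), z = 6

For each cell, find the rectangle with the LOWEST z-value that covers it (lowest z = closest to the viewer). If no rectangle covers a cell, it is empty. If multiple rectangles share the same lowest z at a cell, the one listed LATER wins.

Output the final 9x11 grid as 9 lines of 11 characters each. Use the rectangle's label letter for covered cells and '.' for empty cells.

...........
.DDDDDDDDDD
.DDDDDDDDDD
.......AA..
.......AA..
..BBB......
..BBCCCCCCC
....CCCCCCC
....CCCCCCC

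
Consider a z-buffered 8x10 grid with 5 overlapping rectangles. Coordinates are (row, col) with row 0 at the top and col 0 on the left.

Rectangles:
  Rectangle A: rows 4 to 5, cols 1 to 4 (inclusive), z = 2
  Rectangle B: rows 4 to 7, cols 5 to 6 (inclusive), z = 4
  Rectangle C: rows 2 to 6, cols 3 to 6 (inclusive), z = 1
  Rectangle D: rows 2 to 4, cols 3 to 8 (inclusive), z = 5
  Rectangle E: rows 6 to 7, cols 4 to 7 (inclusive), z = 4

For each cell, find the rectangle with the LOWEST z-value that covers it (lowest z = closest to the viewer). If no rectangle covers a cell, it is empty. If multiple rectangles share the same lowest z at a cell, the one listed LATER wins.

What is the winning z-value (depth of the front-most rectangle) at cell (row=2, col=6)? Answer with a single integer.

Answer: 1

Derivation:
Check cell (2,6):
  A: rows 4-5 cols 1-4 -> outside (row miss)
  B: rows 4-7 cols 5-6 -> outside (row miss)
  C: rows 2-6 cols 3-6 z=1 -> covers; best now C (z=1)
  D: rows 2-4 cols 3-8 z=5 -> covers; best now C (z=1)
  E: rows 6-7 cols 4-7 -> outside (row miss)
Winner: C at z=1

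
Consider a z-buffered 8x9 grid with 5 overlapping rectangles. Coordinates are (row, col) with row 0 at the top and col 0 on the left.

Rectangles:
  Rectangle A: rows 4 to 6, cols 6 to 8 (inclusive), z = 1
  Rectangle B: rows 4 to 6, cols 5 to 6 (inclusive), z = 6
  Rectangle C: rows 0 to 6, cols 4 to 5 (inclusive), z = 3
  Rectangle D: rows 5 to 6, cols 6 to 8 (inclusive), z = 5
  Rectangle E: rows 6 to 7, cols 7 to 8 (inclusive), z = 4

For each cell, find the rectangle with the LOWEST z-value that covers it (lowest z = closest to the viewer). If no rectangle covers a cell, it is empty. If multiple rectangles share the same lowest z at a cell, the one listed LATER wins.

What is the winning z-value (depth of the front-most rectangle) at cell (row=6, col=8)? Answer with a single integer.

Answer: 1

Derivation:
Check cell (6,8):
  A: rows 4-6 cols 6-8 z=1 -> covers; best now A (z=1)
  B: rows 4-6 cols 5-6 -> outside (col miss)
  C: rows 0-6 cols 4-5 -> outside (col miss)
  D: rows 5-6 cols 6-8 z=5 -> covers; best now A (z=1)
  E: rows 6-7 cols 7-8 z=4 -> covers; best now A (z=1)
Winner: A at z=1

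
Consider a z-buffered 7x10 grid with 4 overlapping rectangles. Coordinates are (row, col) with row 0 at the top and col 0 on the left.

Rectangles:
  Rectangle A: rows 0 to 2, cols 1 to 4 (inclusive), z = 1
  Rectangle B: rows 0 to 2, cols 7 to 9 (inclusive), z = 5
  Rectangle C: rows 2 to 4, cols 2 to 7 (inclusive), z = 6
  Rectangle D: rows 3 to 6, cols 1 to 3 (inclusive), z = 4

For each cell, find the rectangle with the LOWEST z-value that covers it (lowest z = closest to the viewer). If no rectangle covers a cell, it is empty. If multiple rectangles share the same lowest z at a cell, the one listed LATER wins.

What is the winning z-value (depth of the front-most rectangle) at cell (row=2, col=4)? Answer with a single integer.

Answer: 1

Derivation:
Check cell (2,4):
  A: rows 0-2 cols 1-4 z=1 -> covers; best now A (z=1)
  B: rows 0-2 cols 7-9 -> outside (col miss)
  C: rows 2-4 cols 2-7 z=6 -> covers; best now A (z=1)
  D: rows 3-6 cols 1-3 -> outside (row miss)
Winner: A at z=1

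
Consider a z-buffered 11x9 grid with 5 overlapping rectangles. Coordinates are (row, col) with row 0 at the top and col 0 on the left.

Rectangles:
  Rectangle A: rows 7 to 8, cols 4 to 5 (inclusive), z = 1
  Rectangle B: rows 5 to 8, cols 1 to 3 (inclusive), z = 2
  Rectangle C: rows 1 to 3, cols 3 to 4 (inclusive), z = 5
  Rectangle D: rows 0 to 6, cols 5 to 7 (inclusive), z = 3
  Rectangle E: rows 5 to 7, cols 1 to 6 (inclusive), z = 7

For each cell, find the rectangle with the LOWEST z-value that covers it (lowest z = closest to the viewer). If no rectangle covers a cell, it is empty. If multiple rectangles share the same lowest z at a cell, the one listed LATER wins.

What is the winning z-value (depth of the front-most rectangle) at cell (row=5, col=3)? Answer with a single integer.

Answer: 2

Derivation:
Check cell (5,3):
  A: rows 7-8 cols 4-5 -> outside (row miss)
  B: rows 5-8 cols 1-3 z=2 -> covers; best now B (z=2)
  C: rows 1-3 cols 3-4 -> outside (row miss)
  D: rows 0-6 cols 5-7 -> outside (col miss)
  E: rows 5-7 cols 1-6 z=7 -> covers; best now B (z=2)
Winner: B at z=2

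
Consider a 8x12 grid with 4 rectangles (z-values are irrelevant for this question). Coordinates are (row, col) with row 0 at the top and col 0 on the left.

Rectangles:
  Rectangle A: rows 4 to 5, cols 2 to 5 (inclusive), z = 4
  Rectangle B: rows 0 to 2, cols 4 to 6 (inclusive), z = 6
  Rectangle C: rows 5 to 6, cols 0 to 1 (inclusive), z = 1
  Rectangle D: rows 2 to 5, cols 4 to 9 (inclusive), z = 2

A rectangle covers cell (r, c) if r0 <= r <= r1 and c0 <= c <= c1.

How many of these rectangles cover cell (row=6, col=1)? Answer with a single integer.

Check cell (6,1):
  A: rows 4-5 cols 2-5 -> outside (row miss)
  B: rows 0-2 cols 4-6 -> outside (row miss)
  C: rows 5-6 cols 0-1 -> covers
  D: rows 2-5 cols 4-9 -> outside (row miss)
Count covering = 1

Answer: 1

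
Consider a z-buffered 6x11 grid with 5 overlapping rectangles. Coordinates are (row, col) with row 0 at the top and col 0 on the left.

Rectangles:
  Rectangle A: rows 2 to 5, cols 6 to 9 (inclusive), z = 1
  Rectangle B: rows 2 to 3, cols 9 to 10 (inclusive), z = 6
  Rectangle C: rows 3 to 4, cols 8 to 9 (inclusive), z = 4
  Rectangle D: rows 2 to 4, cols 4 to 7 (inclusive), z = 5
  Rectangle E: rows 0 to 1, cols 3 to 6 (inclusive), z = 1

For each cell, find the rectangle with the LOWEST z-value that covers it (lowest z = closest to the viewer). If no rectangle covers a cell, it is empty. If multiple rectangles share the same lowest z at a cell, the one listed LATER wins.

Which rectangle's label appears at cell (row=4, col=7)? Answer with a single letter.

Answer: A

Derivation:
Check cell (4,7):
  A: rows 2-5 cols 6-9 z=1 -> covers; best now A (z=1)
  B: rows 2-3 cols 9-10 -> outside (row miss)
  C: rows 3-4 cols 8-9 -> outside (col miss)
  D: rows 2-4 cols 4-7 z=5 -> covers; best now A (z=1)
  E: rows 0-1 cols 3-6 -> outside (row miss)
Winner: A at z=1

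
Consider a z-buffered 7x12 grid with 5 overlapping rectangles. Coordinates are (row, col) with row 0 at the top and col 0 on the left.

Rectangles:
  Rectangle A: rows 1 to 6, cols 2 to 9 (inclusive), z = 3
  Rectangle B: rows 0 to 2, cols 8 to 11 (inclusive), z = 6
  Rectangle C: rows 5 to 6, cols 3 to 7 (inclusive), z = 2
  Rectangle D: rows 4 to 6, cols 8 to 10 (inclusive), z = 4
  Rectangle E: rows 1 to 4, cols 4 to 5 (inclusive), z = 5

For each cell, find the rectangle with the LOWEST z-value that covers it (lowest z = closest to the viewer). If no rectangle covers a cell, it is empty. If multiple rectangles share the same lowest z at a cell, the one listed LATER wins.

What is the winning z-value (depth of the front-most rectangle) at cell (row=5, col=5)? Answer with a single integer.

Answer: 2

Derivation:
Check cell (5,5):
  A: rows 1-6 cols 2-9 z=3 -> covers; best now A (z=3)
  B: rows 0-2 cols 8-11 -> outside (row miss)
  C: rows 5-6 cols 3-7 z=2 -> covers; best now C (z=2)
  D: rows 4-6 cols 8-10 -> outside (col miss)
  E: rows 1-4 cols 4-5 -> outside (row miss)
Winner: C at z=2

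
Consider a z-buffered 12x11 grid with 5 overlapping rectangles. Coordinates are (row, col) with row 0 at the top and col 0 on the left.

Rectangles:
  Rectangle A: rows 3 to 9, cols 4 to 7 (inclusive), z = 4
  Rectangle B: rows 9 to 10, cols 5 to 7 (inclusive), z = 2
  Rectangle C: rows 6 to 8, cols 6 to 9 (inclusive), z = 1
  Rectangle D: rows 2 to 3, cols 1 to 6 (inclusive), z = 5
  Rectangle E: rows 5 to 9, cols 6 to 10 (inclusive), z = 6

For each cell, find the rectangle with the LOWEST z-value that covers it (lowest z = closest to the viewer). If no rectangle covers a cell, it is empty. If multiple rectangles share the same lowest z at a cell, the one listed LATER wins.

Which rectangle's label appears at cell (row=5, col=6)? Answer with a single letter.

Check cell (5,6):
  A: rows 3-9 cols 4-7 z=4 -> covers; best now A (z=4)
  B: rows 9-10 cols 5-7 -> outside (row miss)
  C: rows 6-8 cols 6-9 -> outside (row miss)
  D: rows 2-3 cols 1-6 -> outside (row miss)
  E: rows 5-9 cols 6-10 z=6 -> covers; best now A (z=4)
Winner: A at z=4

Answer: A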